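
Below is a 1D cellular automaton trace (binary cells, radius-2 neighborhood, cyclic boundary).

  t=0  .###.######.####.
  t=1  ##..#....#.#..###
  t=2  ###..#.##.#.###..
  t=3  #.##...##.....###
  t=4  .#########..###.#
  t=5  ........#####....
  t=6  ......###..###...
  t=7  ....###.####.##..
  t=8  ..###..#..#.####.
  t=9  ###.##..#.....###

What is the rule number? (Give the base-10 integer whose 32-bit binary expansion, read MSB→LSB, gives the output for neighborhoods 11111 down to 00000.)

  nb #####: next=.  (t=0,i=7, bit31=0)
  nb ####.: next=#  (t=0,i=9, bit30=1)
  nb ###.#: next=.  (t=0,i=3, bit29=0)
  nb ###..: next=#  (t=0,i=15, bit28=1)
  nb ##.##: next=#  (t=0,i=4, bit27=1)
  nb ##.#.: next=.  (t=2,i=9, bit26=0)
  nb ##..#: next=#  (t=0,i=16, bit25=1)
  nb ##...: next=#  (t=3,i=4, bit24=1)
  nb #.###: next=.  (t=0,i=5, bit23=0)
  nb #.##.: next=#  (t=2,i=7, bit22=1)
  nb #.#.#: next=.  (t=2,i=10, bit21=0)
  nb #.#..: next=.  (t=1,i=11, bit20=0)
  nb #..##: next=#  (t=0,i=0, bit19=1)
  nb #..#.: next=.  (t=1,i=3, bit18=0)
  nb #...#: next=#  (t=3,i=5, bit17=1)
  nb #....: next=.  (t=1,i=6, bit16=0)
  nb .####: next=.  (t=0,i=6, bit15=0)
  nb .###.: next=.  (t=0,i=2, bit14=0)
  nb .##.#: next=#  (t=2,i=8, bit13=1)
  nb .##..: next=#  (t=3,i=3, bit12=1)
  nb .#.##: next=.  (t=2,i=6, bit11=0)
  nb .#.#.: next=#  (t=1,i=10, bit10=1)
  nb .#..#: next=#  (t=1,i=12, bit9=1)
  nb .#...: next=#  (t=1,i=5, bit8=1)
  nb ..###: next=#  (t=0,i=1, bit7=1)
  nb ..##.: next=#  (t=3,i=7, bit6=1)
  nb ..#.#: next=.  (t=1,i=9, bit5=0)
  nb ..#..: next=.  (t=1,i=4, bit4=0)
  nb ...##: next=#  (t=3,i=6, bit3=1)
  nb ...#.: next=#  (t=1,i=8, bit2=1)
  nb ....#: next=#  (t=1,i=7, bit1=1)
  nb .....: next=.  (t=3,i=11, bit0=0)
  bits 01011011010010100011011111001110 = 1531590606

1531590606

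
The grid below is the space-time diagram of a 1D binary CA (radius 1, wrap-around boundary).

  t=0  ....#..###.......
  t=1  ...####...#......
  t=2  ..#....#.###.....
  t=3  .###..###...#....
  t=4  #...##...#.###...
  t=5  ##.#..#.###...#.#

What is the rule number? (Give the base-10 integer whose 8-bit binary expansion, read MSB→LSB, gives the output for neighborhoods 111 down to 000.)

54

  ### -> .   bit 7 = 0  t=0,i=8
  ##. -> .   bit 6 = 0  t=0,i=9
  #.# -> #   bit 5 = 1  t=2,i=8
  #.. -> #   bit 4 = 1  t=0,i=5
  .## -> .   bit 3 = 0  t=0,i=7
  .#. -> #   bit 2 = 1  t=0,i=4
  ..# -> #   bit 1 = 1  t=0,i=3
  ... -> .   bit 0 = 0  t=0,i=0
  bits 00110110 = 54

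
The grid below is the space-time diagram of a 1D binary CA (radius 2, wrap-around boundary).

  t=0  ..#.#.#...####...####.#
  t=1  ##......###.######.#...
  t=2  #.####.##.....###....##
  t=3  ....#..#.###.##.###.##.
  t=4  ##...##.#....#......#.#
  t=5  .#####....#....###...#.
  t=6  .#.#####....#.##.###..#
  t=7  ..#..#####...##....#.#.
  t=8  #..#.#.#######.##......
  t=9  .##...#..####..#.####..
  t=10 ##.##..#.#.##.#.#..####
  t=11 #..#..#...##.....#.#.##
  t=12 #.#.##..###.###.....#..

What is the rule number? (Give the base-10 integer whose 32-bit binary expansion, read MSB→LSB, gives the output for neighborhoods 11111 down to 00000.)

  nb #####: next=#  (t=1,i=14, bit31=1)
  nb ####.: next=#  (t=0,i=12, bit30=1)
  nb ###.#: next=.  (t=0,i=20, bit29=0)
  nb ###..: next=#  (t=0,i=13, bit28=1)
  nb ##.##: next=.  (t=1,i=11, bit27=0)
  nb ##.#.: next=.  (t=0,i=21, bit26=0)
  nb ##..#: next=.  (t=6,i=20, bit25=0)
  nb ##...: next=#  (t=0,i=14, bit24=1)
  nb #.###: next=.  (t=1,i=12, bit23=0)
  nb #.##.: next=#  (t=2,i=7, bit22=1)
  nb #.#.#: next=.  (t=0,i=4, bit21=0)
  nb #.#..: next=.  (t=0,i=6, bit20=0)
  nb #..##: next=.  (t=5,i=0, bit19=0)
  nb #..#.: next=#  (t=0,i=1, bit18=1)
  nb #...#: next=#  (t=0,i=8, bit17=1)
  nb #....: next=#  (t=1,i=3, bit16=1)
  nb .####: next=.  (t=0,i=11, bit15=0)
  nb .###.: next=.  (t=1,i=9, bit14=0)
  nb .##.#: next=.  (t=3,i=14, bit13=0)
  nb .##..: next=.  (t=1,i=1, bit12=0)
  nb .#.##: next=#  (t=3,i=8, bit11=1)
  nb .#.#.: next=.  (t=0,i=3, bit10=0)
  nb .#..#: next=#  (t=0,i=0, bit9=1)
  nb .#...: next=.  (t=0,i=7, bit8=0)
  nb ..###: next=#  (t=0,i=10, bit7=1)
  nb ..##.: next=#  (t=1,i=0, bit6=1)
  nb ..#.#: next=.  (t=0,i=2, bit5=0)
  nb ..#..: next=.  (t=3,i=4, bit4=0)
  nb ...##: next=#  (t=0,i=9, bit3=1)
  nb ...#.: next=.  (t=3,i=3, bit2=0)
  nb ....#: next=.  (t=1,i=6, bit1=0)
  nb .....: next=#  (t=1,i=4, bit0=1)
  bits 11010001010001110000101011001001 = 3511093961

3511093961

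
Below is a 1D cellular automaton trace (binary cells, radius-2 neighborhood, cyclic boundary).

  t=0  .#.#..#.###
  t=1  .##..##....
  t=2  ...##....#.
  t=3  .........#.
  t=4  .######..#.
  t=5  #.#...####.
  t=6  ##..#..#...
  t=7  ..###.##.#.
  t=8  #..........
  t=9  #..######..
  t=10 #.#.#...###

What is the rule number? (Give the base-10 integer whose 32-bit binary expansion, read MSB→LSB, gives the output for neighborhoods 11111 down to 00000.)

305038385

  [31] ##### => .  t=4,i=3
  [30] ####. => .  t=4,i=5
  [29] ###.# => .  t=0,i=10
  [28] ###.. => #  t=4,i=6
  [27] ##.## => .  t=7,i=5
  [26] ##.#. => .  t=0,i=0
  [25] ##..# => #  t=1,i=3
  [24] ##... => .  t=1,i=7
  [23] #.### => .  t=0,i=8
  [22] #.##. => .  t=7,i=6
  [21] #.#.# => #  t=0,i=1
  [20] #.#.. => .  t=0,i=3
  [19] #..## => #  t=1,i=4
  [18] #..#. => #  t=0,i=5
  [17] #...# => #  t=5,i=4
  [16] #.... => .  t=1,i=8
  [15] .#### => #  t=4,i=2
  [14] .###. => .  t=0,i=9
  [13] .##.# => .  t=7,i=7
  [12] .##.. => .  t=1,i=2
  [11] .#.## => .  t=0,i=7
  [10] .#.#. => #  t=0,i=2
  [9] .#..# => .  t=0,i=4
  [8] .#... => .  t=2,i=10
  [7] ..### => .  t=4,i=1
  [6] ..##. => .  t=1,i=1
  [5] ..#.# => #  t=0,i=6
  [4] ..#.. => #  t=2,i=9
  [3] ...## => .  t=1,i=0
  [2] ...#. => .  t=2,i=8
  [1] ....# => .  t=1,i=10
  [0] ..... => #  t=1,i=9
  bits 00010010001011101000010000110001 = 305038385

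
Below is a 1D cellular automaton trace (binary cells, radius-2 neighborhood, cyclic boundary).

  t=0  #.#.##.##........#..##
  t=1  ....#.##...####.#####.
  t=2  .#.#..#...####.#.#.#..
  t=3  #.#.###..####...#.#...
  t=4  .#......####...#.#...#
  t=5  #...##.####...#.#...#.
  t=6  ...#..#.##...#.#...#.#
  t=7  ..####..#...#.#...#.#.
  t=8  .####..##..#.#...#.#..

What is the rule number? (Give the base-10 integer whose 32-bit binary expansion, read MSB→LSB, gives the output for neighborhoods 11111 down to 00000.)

1212974749

  #####|.  b31=0 t=1,i=18
  ####.|#  b30=1 t=1,i=13
  ###.#|.  b29=0 t=0,i=0
  ###..|.  b28=0 t=1,i=20
  ##.##|#  b27=1 t=0,i=6
  ##.#.|.  b26=0 t=0,i=1
  ##..#|.  b25=0 t=3,i=7
  ##...|.  b24=0 t=0,i=9
  #.###|.  b23=0 t=1,i=16
  #.##.|#  b22=1 t=0,i=4
  #.#.#|.  b21=0 t=0,i=2
  #.#..|.  b20=0 t=2,i=3
  #..##|#  b19=1 t=0,i=19
  #..#.|#  b18=1 t=2,i=5
  #...#|.  b17=0 t=1,i=9
  #....|.  b16=0 t=0,i=10
  .####|#  b15=1 t=1,i=12
  .###.|.  b14=0 t=0,i=21
  .##.#|.  b13=0 t=0,i=5
  .##..|.  b12=0 t=0,i=8
  .#.##|.  b11=0 t=0,i=3
  .#.#.|#  b10=1 t=2,i=2
  .#..#|#  b9=1 t=0,i=18
  .#...|.  b8=0 t=2,i=7
  ..###|#  b7=1 t=0,i=20
  ..##.|.  b6=0 t=5,i=4
  ..#.#|.  b5=0 t=1,i=4
  ..#..|#  b4=1 t=0,i=17
  ...##|#  b3=1 t=1,i=10
  ...#.|#  b2=1 t=0,i=16
  ....#|.  b1=0 t=0,i=15
  .....|#  b0=1 t=0,i=11
  bits 01001000010011001000011010011101 = 1212974749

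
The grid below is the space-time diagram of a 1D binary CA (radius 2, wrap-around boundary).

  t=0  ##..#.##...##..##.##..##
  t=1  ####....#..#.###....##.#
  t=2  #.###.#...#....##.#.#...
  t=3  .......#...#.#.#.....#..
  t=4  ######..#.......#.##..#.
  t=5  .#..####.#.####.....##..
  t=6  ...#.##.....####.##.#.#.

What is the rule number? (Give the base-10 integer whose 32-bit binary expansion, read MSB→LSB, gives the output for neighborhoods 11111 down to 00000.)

  #####|.  b31=0 t=1,i=1
  ####.|#  b30=1 t=0,i=0
  ###.#|.  b29=0 t=2,i=4
  ###..|#  b28=1 t=0,i=1
  ##.##|.  b27=0 t=0,i=17
  ##.#.|.  b26=0 t=2,i=5
  ##..#|#  b25=1 t=0,i=2
  ##...|#  b24=1 t=0,i=8
  #.###|.  b23=0 t=1,i=13
  #.##.|.  b22=0 t=0,i=6
  #.#.#|.  b21=0 t=2,i=18
  #.#..|.  b20=0 t=2,i=6
  #..##|#  b19=1 t=0,i=14
  #..#.|#  b18=1 t=0,i=3
  #...#|.  b17=0 t=0,i=9
  #....|.  b16=0 t=1,i=5
  .####|#  b15=1 t=0,i=23
  .###.|.  b14=0 t=1,i=14
  .##.#|.  b13=0 t=0,i=16
  .##..|.  b12=0 t=0,i=7
  .#.##|.  b11=0 t=0,i=5
  .#.#.|.  b10=0 t=2,i=19
  .#..#|.  b9=0 t=1,i=9
  .#...|#  b8=1 t=2,i=7
  ..###|.  b7=0 t=0,i=22
  ..##.|#  b6=1 t=0,i=11
  ..#.#|.  b5=0 t=0,i=4
  ..#..|.  b4=0 t=1,i=8
  ...##|.  b3=0 t=0,i=10
  ...#.|.  b2=0 t=1,i=7
  ....#|#  b1=1 t=1,i=6
  .....|#  b0=1 t=3,i=0
  bits 01010011000011001000000101000011 = 1393328451

1393328451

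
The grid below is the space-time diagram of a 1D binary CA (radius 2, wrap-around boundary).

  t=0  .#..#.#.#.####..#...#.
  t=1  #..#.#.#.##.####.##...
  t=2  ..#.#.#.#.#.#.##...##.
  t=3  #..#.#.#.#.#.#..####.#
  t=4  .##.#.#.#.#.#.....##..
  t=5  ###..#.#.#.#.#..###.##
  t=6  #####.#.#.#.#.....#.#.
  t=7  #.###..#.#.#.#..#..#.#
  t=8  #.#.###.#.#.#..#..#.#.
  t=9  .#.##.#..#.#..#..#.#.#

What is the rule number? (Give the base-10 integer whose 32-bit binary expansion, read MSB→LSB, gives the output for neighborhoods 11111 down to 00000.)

4085656906

  ##### -> #   bit 31 = 1  t=5,i=0
  ####. -> #   bit 30 = 1  t=0,i=12
  ###.# -> #   bit 29 = 1  t=1,i=15
  ###.. -> #   bit 28 = 1  t=0,i=13
  ##.## -> .   bit 27 = 0  t=1,i=11
  ##.#. -> .   bit 26 = 0  t=4,i=3
  ##..# -> #   bit 25 = 1  t=0,i=14
  ##... -> #   bit 24 = 1  t=1,i=19
  #.### -> #   bit 23 = 1  t=0,i=10
  #.##. -> .   bit 22 = 0  t=1,i=9
  #.#.# -> .   bit 21 = 0  t=0,i=6
  #.#.. -> .   bit 20 = 0  t=3,i=13
  #..## -> .   bit 19 = 0  t=3,i=15
  #..#. -> #   bit 18 = 1  t=0,i=0
  #...# -> #   bit 17 = 1  t=0,i=18
  #.... -> .   bit 16 = 0  t=4,i=14
  .#### -> .   bit 15 = 0  t=0,i=11
  .###. -> .   bit 14 = 0  t=5,i=17
  .##.# -> #   bit 13 = 1  t=1,i=10
  .##.. -> .   bit 12 = 0  t=1,i=18
  .#.## -> #   bit 11 = 1  t=0,i=9
  .#.#. -> #   bit 10 = 1  t=0,i=5
  .#..# -> .   bit 9 = 0  t=0,i=2
  .#... -> #   bit 8 = 1  t=0,i=17
  ..### -> .   bit 7 = 0  t=3,i=16
  ..##. -> #   bit 6 = 1  t=2,i=19
  ..#.# -> .   bit 5 = 0  t=0,i=4
  ..#.. -> .   bit 4 = 0  t=0,i=1
  ...## -> #   bit 3 = 1  t=2,i=18
  ...#. -> .   bit 2 = 0  t=0,i=19
  ....# -> #   bit 1 = 1  t=4,i=16
  ..... -> .   bit 0 = 0  t=4,i=15
  bits 11110011100001100010110101001010 = 4085656906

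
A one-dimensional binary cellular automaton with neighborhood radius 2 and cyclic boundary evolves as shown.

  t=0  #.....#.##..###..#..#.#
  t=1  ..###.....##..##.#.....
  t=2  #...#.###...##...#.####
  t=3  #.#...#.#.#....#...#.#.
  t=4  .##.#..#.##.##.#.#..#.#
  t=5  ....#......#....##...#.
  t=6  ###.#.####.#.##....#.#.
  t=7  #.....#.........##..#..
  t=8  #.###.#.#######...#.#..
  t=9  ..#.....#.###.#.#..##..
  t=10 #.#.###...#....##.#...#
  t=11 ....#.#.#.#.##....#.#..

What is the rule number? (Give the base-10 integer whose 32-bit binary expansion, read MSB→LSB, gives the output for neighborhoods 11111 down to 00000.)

2593850387

  ##### -> #   bit 31 = 1  t=2,i=21
  ####. -> .   bit 30 = 0  t=2,i=22
  ###.# -> .   bit 29 = 0  t=6,i=2
  ###.. -> #   bit 28 = 1  t=0,i=14
  ##.## -> #   bit 27 = 1  t=4,i=11
  ##.#. -> .   bit 26 = 0  t=1,i=16
  ##..# -> #   bit 25 = 1  t=0,i=10
  ##... -> .   bit 24 = 0  t=0,i=1
  #.### -> #   bit 23 = 1  t=2,i=6
  #.##. -> .   bit 22 = 0  t=0,i=8
  #.#.# -> .   bit 21 = 0  t=3,i=0
  #.#.. -> #   bit 20 = 1  t=1,i=17
  #..## -> #   bit 19 = 1  t=0,i=11
  #..#. -> .   bit 18 = 0  t=0,i=16
  #...# -> #   bit 17 = 1  t=2,i=2
  #.... -> #   bit 16 = 1  t=0,i=2
  .#### -> .   bit 15 = 0  t=2,i=20
  .###. -> .   bit 14 = 0  t=0,i=13
  .##.# -> .   bit 13 = 0  t=1,i=15
  .##.. -> .   bit 12 = 0  t=0,i=0
  .#.## -> .   bit 11 = 0  t=0,i=7
  .#.#. -> #   bit 10 = 1  t=3,i=1
  .#..# -> .   bit 9 = 0  t=0,i=18
  .#... -> .   bit 8 = 0  t=1,i=18
  ..### -> .   bit 7 = 0  t=0,i=12
  ..##. -> .   bit 6 = 0  t=1,i=10
  ..#.# -> .   bit 5 = 0  t=0,i=6
  ..#.. -> #   bit 4 = 1  t=0,i=17
  ...## -> .   bit 3 = 0  t=1,i=1
  ...#. -> .   bit 2 = 0  t=0,i=5
  ....# -> #   bit 1 = 1  t=0,i=4
  ..... -> #   bit 0 = 1  t=0,i=3
  bits 10011010100110110000010000010011 = 2593850387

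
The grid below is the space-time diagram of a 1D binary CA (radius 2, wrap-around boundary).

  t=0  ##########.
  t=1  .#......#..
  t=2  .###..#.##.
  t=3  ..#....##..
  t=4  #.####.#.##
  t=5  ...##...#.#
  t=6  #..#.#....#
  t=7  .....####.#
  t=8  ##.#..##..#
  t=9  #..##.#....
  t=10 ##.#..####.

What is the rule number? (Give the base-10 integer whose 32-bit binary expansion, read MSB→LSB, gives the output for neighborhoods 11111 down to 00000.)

  [31] ##### => .  t=0,i=2
  [30] ####. => #  t=0,i=8
  [29] ###.# => .  t=0,i=9
  [28] ###.. => .  t=2,i=3
  [27] ##.## => .  t=0,i=10
  [26] ##.#. => .  t=4,i=6
  [25] ##..# => .  t=2,i=4
  [24] ##... => #  t=3,i=9
  [23] #.### => .  t=0,i=0
  [22] #.##. => #  t=2,i=8
  [21] #.#.# => .  t=4,i=7
  [20] #.#.. => #  t=5,i=10
  [19] #..## => .  t=2,i=0
  [18] #..#. => .  t=2,i=5
  [17] #...# => .  t=1,i=10
  [16] #.... => #  t=1,i=3
  [15] .#### => #  t=0,i=1
  [14] .###. => #  t=2,i=2
  [13] .##.# => .  t=9,i=4
  [12] .##.. => .  t=2,i=9
  [11] .#.## => #  t=2,i=7
  [10] .#.#. => .  t=5,i=9
  [9] .#..# => #  t=8,i=4
  [8] .#... => #  t=1,i=2
  [7] ..### => .  t=2,i=1
  [6] ..##. => #  t=3,i=7
  [5] ..#.# => .  t=2,i=6
  [4] ..#.. => #  t=1,i=1
  [3] ...## => .  t=3,i=6
  [2] ...#. => .  t=1,i=0
  [1] ....# => #  t=1,i=6
  [0] ..... => .  t=1,i=4
  bits 01000001010100011100101101010010 = 1095879506

1095879506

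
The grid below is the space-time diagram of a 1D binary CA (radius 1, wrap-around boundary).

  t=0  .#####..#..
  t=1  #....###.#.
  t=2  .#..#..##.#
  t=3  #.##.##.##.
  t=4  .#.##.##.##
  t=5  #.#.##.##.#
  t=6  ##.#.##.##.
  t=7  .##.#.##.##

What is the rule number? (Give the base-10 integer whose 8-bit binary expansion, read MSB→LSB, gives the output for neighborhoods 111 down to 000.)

  ###|.  b7=0 t=0,i=2
  ##.|#  b6=1 t=0,i=5
  #.#|#  b5=1 t=1,i=8
  #..|#  b4=1 t=0,i=6
  .##|.  b3=0 t=0,i=1
  .#.|.  b2=0 t=0,i=8
  ..#|#  b1=1 t=0,i=0
  ...|.  b0=0 t=0,i=10
  bits 01110010 = 114

114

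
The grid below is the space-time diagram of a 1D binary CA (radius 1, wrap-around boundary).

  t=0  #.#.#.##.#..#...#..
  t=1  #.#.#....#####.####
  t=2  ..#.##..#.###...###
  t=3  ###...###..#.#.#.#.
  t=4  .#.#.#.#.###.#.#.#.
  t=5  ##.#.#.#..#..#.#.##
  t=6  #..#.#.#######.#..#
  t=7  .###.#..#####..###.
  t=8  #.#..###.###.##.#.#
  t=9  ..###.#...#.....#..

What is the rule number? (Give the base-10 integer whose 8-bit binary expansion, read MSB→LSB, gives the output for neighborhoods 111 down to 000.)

  ###|#  b7=1 t=1,i=10
  ##.|.  b6=0 t=0,i=7
  #.#|.  b5=0 t=0,i=1
  #..|#  b4=1 t=0,i=10
  .##|.  b3=0 t=0,i=6
  .#.|#  b2=1 t=0,i=0
  ..#|#  b1=1 t=0,i=11
  ...|.  b0=0 t=0,i=14
  bits 10010110 = 150

150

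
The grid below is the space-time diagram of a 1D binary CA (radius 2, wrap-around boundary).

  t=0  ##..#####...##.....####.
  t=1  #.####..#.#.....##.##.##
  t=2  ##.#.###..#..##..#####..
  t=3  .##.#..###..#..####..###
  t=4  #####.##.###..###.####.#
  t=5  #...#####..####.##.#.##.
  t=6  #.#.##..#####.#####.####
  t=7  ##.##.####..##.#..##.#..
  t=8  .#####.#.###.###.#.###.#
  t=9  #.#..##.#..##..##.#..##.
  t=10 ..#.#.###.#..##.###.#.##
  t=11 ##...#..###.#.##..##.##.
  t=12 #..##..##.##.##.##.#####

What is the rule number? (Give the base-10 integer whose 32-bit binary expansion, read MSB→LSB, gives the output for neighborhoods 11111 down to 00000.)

1046390919

  nb #####: next=.  (t=0,i=6, bit31=0)
  nb ####.: next=.  (t=0,i=7, bit30=0)
  nb ###.#: next=#  (t=0,i=22, bit29=1)
  nb ###..: next=#  (t=0,i=8, bit28=1)
  nb ##.##: next=#  (t=0,i=23, bit27=1)
  nb ##.#.: next=#  (t=2,i=2, bit26=1)
  nb ##..#: next=#  (t=0,i=2, bit25=1)
  nb ##...: next=.  (t=0,i=9, bit24=0)
  nb #.###: next=.  (t=1,i=2, bit23=0)
  nb #.##.: next=#  (t=0,i=0, bit22=1)
  nb #.#.#: next=.  (t=2,i=3, bit21=0)
  nb #.#..: next=#  (t=1,i=10, bit20=1)
  nb #..##: next=#  (t=0,i=3, bit19=1)
  nb #..#.: next=#  (t=1,i=7, bit18=1)
  nb #...#: next=#  (t=0,i=10, bit17=1)
  nb #....: next=.  (t=0,i=15, bit16=0)
  nb .####: next=#  (t=0,i=5, bit15=1)
  nb .###.: next=.  (t=1,i=23, bit14=0)
  nb .##.#: next=#  (t=1,i=17, bit13=1)
  nb .##..: next=.  (t=0,i=1, bit12=0)
  nb .#.##: next=#  (t=2,i=4, bit11=1)
  nb .#.#.: next=.  (t=1,i=9, bit10=0)
  nb .#..#: next=.  (t=2,i=11, bit9=0)
  nb .#...: next=.  (t=1,i=11, bit8=0)
  nb ..###: next=#  (t=0,i=4, bit7=1)
  nb ..##.: next=.  (t=0,i=12, bit6=0)
  nb ..#.#: next=.  (t=1,i=8, bit5=0)
  nb ..#..: next=.  (t=2,i=10, bit4=0)
  nb ...##: next=.  (t=0,i=11, bit3=0)
  nb ...#.: next=#  (t=11,i=4, bit2=1)
  nb ....#: next=#  (t=0,i=17, bit1=1)
  nb .....: next=#  (t=0,i=16, bit0=1)
  bits 00111110010111101010100010000111 = 1046390919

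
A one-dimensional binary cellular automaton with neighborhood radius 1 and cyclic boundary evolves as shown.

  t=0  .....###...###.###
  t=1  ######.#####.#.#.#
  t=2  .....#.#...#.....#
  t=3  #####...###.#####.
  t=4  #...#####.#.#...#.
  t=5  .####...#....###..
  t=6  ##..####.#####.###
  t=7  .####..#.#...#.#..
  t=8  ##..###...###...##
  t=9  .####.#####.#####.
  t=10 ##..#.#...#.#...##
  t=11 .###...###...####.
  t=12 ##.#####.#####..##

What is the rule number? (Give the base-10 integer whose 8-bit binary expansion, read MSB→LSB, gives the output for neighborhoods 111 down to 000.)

  ###|.  b7=0 t=0,i=6
  ##.|#  b6=1 t=0,i=7
  #.#|.  b5=0 t=0,i=14
  #..|#  b4=1 t=0,i=0
  .##|#  b3=1 t=0,i=5
  .#.|.  b2=0 t=1,i=13
  ..#|#  b1=1 t=0,i=4
  ...|#  b0=1 t=0,i=1
  bits 01011011 = 91

91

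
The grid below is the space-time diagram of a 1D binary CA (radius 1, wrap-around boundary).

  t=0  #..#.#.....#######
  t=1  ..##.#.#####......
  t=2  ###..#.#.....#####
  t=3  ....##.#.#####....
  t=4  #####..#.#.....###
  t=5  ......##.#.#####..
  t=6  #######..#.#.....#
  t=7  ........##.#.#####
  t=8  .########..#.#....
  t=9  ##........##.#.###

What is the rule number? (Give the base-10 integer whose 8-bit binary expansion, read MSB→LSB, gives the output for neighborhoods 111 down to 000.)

15

  nb ###: next=.  (t=0,i=12, bit7=0)
  nb ##.: next=.  (t=0,i=0, bit6=0)
  nb #.#: next=.  (t=0,i=4, bit5=0)
  nb #..: next=.  (t=0,i=1, bit4=0)
  nb .##: next=#  (t=0,i=11, bit3=1)
  nb .#.: next=#  (t=0,i=3, bit2=1)
  nb ..#: next=#  (t=0,i=2, bit1=1)
  nb ...: next=#  (t=0,i=7, bit0=1)
  bits 00001111 = 15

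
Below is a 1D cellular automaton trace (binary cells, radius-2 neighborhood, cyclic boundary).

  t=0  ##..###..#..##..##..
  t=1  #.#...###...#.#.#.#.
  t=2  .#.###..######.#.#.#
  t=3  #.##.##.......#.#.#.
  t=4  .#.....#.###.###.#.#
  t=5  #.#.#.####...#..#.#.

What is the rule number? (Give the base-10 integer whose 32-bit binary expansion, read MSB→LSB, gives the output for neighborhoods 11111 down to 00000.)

  nb #####: next=.  (t=2,i=10, bit31=0)
  nb ####.: next=.  (t=2,i=12, bit30=0)
  nb ###.#: next=.  (t=2,i=13, bit29=0)
  nb ###..: next=#  (t=0,i=6, bit28=1)
  nb ##.##: next=.  (t=3,i=4, bit27=0)
  nb ##.#.: next=#  (t=2,i=14, bit26=1)
  nb ##..#: next=#  (t=0,i=2, bit25=1)
  nb ##...: next=#  (t=1,i=9, bit24=1)
  nb #.###: next=#  (t=2,i=3, bit23=1)
  nb #.##.: next=.  (t=3,i=2, bit22=0)
  nb #.#.#: next=.  (t=1,i=0, bit21=0)
  nb #.#..: next=.  (t=1,i=2, bit20=0)
  nb #..##: next=.  (t=0,i=3, bit19=0)
  nb #..#.: next=#  (t=0,i=8, bit18=1)
  nb #...#: next=#  (t=1,i=4, bit17=1)
  nb #....: next=.  (t=3,i=8, bit16=0)
  nb .####: next=.  (t=2,i=9, bit15=0)
  nb .###.: next=.  (t=0,i=5, bit14=0)
  nb .##.#: next=.  (t=3,i=3, bit13=0)
  nb .##..: next=.  (t=0,i=1, bit12=0)
  nb .#.##: next=#  (t=2,i=2, bit11=1)
  nb .#.#.: next=#  (t=1,i=1, bit10=1)
  nb .#..#: next=.  (t=0,i=10, bit9=0)
  nb .#...: next=#  (t=1,i=3, bit8=1)
  nb ..###: next=.  (t=0,i=4, bit7=0)
  nb ..##.: next=#  (t=0,i=0, bit6=1)
  nb ..#.#: next=#  (t=1,i=12, bit5=1)
  nb ..#..: next=.  (t=0,i=9, bit4=0)
  nb ...##: next=#  (t=1,i=5, bit3=1)
  nb ...#.: next=#  (t=1,i=11, bit2=1)
  nb ....#: next=.  (t=3,i=12, bit1=0)
  nb .....: next=#  (t=3,i=9, bit0=1)
  bits 00010111100001100000110101101101 = 394661229

394661229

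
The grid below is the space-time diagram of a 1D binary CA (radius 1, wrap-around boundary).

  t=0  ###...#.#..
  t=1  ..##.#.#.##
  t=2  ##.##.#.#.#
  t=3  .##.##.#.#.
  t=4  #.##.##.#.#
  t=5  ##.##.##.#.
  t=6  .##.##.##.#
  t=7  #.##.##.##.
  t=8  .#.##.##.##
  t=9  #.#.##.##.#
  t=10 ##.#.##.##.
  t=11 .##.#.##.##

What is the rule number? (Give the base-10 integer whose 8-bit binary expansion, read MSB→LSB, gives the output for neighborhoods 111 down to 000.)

  [7] ### => .  t=0,i=1
  [6] ##. => #  t=0,i=2
  [5] #.# => #  t=0,i=7
  [4] #.. => #  t=0,i=3
  [3] .## => .  t=0,i=0
  [2] .#. => .  t=0,i=6
  [1] ..# => #  t=0,i=5
  [0] ... => .  t=0,i=4
  bits 01110010 = 114

114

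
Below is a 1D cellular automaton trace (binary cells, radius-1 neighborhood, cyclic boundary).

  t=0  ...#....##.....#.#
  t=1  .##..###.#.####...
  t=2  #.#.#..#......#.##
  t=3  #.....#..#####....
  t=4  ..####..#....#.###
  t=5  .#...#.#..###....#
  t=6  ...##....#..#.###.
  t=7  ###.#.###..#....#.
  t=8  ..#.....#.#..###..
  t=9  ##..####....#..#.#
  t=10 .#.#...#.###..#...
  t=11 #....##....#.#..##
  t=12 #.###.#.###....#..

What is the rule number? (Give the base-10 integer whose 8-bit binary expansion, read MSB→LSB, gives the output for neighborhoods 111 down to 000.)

67

  ### -> .   bit 7 = 0  t=1,i=6
  ##. -> #   bit 6 = 1  t=0,i=9
  #.# -> .   bit 5 = 0  t=0,i=16
  #.. -> .   bit 4 = 0  t=0,i=0
  .## -> .   bit 3 = 0  t=0,i=8
  .#. -> .   bit 2 = 0  t=0,i=3
  ..# -> #   bit 1 = 1  t=0,i=2
  ... -> #   bit 0 = 1  t=0,i=1
  bits 01000011 = 67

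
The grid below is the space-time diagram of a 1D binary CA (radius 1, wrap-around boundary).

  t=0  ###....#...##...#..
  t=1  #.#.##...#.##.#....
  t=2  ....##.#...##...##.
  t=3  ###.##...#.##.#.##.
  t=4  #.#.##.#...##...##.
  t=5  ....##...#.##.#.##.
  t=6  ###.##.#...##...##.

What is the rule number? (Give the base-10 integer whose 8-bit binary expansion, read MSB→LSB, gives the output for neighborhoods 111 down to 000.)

  ###|.  b7=0 t=0,i=1
  ##.|#  b6=1 t=0,i=2
  #.#|.  b5=0 t=1,i=1
  #..|.  b4=0 t=0,i=3
  .##|#  b3=1 t=0,i=0
  .#.|.  b2=0 t=0,i=7
  ..#|.  b1=0 t=0,i=6
  ...|#  b0=1 t=0,i=4
  bits 01001001 = 73

73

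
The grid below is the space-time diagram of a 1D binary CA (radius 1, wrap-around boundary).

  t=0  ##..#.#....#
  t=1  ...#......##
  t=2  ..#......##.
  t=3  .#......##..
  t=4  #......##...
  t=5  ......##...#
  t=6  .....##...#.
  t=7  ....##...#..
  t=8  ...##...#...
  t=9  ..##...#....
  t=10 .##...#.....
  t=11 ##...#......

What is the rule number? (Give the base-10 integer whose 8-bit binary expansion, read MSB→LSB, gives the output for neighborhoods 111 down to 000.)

  ###|.  b7=0 t=0,i=0
  ##.|.  b6=0 t=0,i=1
  #.#|.  b5=0 t=0,i=5
  #..|.  b4=0 t=0,i=2
  .##|#  b3=1 t=0,i=11
  .#.|.  b2=0 t=0,i=4
  ..#|#  b1=1 t=0,i=3
  ...|.  b0=0 t=0,i=8
  bits 00001010 = 10

10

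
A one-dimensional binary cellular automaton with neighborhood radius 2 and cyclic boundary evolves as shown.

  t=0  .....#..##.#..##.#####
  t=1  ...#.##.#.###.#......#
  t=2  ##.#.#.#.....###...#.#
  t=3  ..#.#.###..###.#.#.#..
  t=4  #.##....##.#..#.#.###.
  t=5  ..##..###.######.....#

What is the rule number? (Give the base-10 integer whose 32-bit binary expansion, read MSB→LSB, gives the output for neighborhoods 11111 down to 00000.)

  #####|.  b31=0 t=0,i=19
  ####.|.  b30=0 t=0,i=20
  ###.#|.  b29=0 t=1,i=12
  ###..|#  b28=1 t=0,i=21
  ##.##|.  b27=0 t=0,i=16
  ##.#.|#  b26=1 t=0,i=10
  ##..#|#  b25=1 t=3,i=9
  ##...|.  b24=0 t=0,i=0
  #.###|.  b23=0 t=0,i=17
  #.##.|#  b22=1 t=1,i=5
  #.#.#|.  b21=0 t=1,i=8
  #.#..|#  b20=1 t=0,i=11
  #..##|.  b19=0 t=0,i=7
  #..#.|#  b18=1 t=4,i=13
  #...#|#  b17=1 t=1,i=1
  #....|.  b16=0 t=0,i=1
  .####|.  b15=0 t=0,i=18
  .###.|.  b14=0 t=1,i=11
  .##.#|.  b13=0 t=0,i=9
  .##..|#  b12=1 t=4,i=3
  .#.##|.  b11=0 t=1,i=4
  .#.#.|#  b10=1 t=2,i=4
  .#..#|#  b9=1 t=0,i=6
  .#...|#  b8=1 t=1,i=0
  ..###|#  b7=1 t=2,i=13
  ..##.|#  b6=1 t=0,i=8
  ..#.#|#  b5=1 t=1,i=3
  ..#..|#  b4=1 t=0,i=5
  ...##|#  b3=1 t=2,i=12
  ...#.|.  b2=0 t=0,i=4
  ....#|#  b1=1 t=0,i=3
  .....|.  b0=0 t=0,i=2
  bits 00010110010101100001011111111010 = 374740986

374740986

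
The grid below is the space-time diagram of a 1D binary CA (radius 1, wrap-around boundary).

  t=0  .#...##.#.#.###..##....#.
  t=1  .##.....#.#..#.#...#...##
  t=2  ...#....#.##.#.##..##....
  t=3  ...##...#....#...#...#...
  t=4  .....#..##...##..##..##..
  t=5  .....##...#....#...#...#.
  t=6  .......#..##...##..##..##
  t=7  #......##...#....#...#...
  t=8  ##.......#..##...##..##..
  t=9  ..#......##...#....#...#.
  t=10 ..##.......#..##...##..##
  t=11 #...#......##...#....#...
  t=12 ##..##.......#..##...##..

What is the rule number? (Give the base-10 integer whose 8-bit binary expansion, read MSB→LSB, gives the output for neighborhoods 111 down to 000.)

  nb ###: next=#  (t=0,i=13, bit7=1)
  nb ##.: next=.  (t=0,i=6, bit6=0)
  nb #.#: next=.  (t=0,i=7, bit5=0)
  nb #..: next=#  (t=0,i=2, bit4=1)
  nb .##: next=.  (t=0,i=5, bit3=0)
  nb .#.: next=#  (t=0,i=1, bit2=1)
  nb ..#: next=.  (t=0,i=0, bit1=0)
  nb ...: next=.  (t=0,i=3, bit0=0)
  bits 10010100 = 148

148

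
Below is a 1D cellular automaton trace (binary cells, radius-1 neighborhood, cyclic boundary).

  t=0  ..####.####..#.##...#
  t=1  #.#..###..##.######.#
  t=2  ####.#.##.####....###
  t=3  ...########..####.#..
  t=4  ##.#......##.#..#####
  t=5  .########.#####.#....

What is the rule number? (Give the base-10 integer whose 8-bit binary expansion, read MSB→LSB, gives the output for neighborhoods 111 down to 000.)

  nb ###: next=.  (t=0,i=3, bit7=0)
  nb ##.: next=#  (t=0,i=5, bit6=1)
  nb #.#: next=#  (t=0,i=6, bit5=1)
  nb #..: next=#  (t=0,i=0, bit4=1)
  nb .##: next=#  (t=0,i=2, bit3=1)
  nb .#.: next=#  (t=0,i=13, bit2=1)
  nb ..#: next=.  (t=0,i=1, bit1=0)
  nb ...: next=#  (t=0,i=18, bit0=1)
  bits 01111101 = 125

125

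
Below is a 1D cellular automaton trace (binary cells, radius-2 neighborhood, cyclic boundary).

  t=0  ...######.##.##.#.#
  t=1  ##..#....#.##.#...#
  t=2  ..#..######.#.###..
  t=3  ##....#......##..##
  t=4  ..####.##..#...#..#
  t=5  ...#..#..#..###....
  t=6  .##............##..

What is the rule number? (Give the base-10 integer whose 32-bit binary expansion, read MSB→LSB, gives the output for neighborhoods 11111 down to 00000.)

194226470

  nb #####: next=.  (t=0,i=5, bit31=0)
  nb ####.: next=.  (t=0,i=7, bit30=0)
  nb ###.#: next=.  (t=0,i=8, bit29=0)
  nb ###..: next=.  (t=1,i=1, bit28=0)
  nb ##.##: next=#  (t=0,i=9, bit27=1)
  nb ##.#.: next=.  (t=0,i=15, bit26=0)
  nb ##..#: next=#  (t=1,i=2, bit25=1)
  nb ##...: next=#  (t=2,i=17, bit24=1)
  nb #.###: next=#  (t=2,i=14, bit23=1)
  nb #.##.: next=.  (t=0,i=10, bit22=0)
  nb #.#.#: next=.  (t=0,i=16, bit21=0)
  nb #.#..: next=#  (t=0,i=18, bit20=1)
  nb #..##: next=.  (t=2,i=4, bit19=0)
  nb #..#.: next=.  (t=1,i=3, bit18=0)
  nb #...#: next=#  (t=0,i=1, bit17=1)
  nb #....: next=#  (t=1,i=6, bit16=1)
  nb .####: next=#  (t=0,i=4, bit15=1)
  nb .###.: next=.  (t=1,i=0, bit14=0)
  nb .##.#: next=#  (t=0,i=11, bit13=1)
  nb .##..: next=.  (t=3,i=14, bit12=0)
  nb .#.##: next=#  (t=1,i=10, bit11=1)
  nb .#.#.: next=.  (t=0,i=17, bit10=0)
  nb .#..#: next=.  (t=2,i=3, bit9=0)
  nb .#...: next=#  (t=0,i=0, bit8=1)
  nb ..###: next=.  (t=0,i=3, bit7=0)
  nb ..##.: next=.  (t=3,i=13, bit6=0)
  nb ..#.#: next=#  (t=1,i=9, bit5=1)
  nb ..#..: next=.  (t=1,i=4, bit4=0)
  nb ...##: next=.  (t=0,i=2, bit3=0)
  nb ...#.: next=#  (t=1,i=8, bit2=1)
  nb ....#: next=#  (t=1,i=7, bit1=1)
  nb .....: next=.  (t=3,i=9, bit0=0)
  bits 00001011100100111010100100100110 = 194226470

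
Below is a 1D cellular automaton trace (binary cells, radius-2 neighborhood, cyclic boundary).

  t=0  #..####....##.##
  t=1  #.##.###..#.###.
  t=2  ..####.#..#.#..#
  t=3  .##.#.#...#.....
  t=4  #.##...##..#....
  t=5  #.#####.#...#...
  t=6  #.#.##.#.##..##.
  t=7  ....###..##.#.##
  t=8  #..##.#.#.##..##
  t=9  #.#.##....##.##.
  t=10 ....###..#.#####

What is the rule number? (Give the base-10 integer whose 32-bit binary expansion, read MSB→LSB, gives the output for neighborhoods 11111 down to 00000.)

3721015720

  nb #####: next=#  (t=5,i=4, bit31=1)
  nb ####.: next=#  (t=0,i=5, bit30=1)
  nb ###.#: next=.  (t=1,i=14, bit29=0)
  nb ###..: next=#  (t=0,i=0, bit28=1)
  nb ##.##: next=#  (t=0,i=13, bit27=1)
  nb ##.#.: next=#  (t=1,i=15, bit26=1)
  nb ##..#: next=.  (t=0,i=1, bit25=0)
  nb ##...: next=#  (t=0,i=7, bit24=1)
  nb #.###: next=#  (t=0,i=14, bit23=1)
  nb #.##.: next=#  (t=1,i=2, bit22=1)
  nb #.#.#: next=.  (t=1,i=0, bit21=0)
  nb #.#..: next=.  (t=2,i=7, bit20=0)
  nb #..##: next=#  (t=0,i=2, bit19=1)
  nb #..#.: next=.  (t=1,i=9, bit18=0)
  nb #...#: next=#  (t=3,i=8, bit17=1)
  nb #....: next=.  (t=0,i=8, bit16=0)
  nb .####: next=.  (t=0,i=4, bit15=0)
  nb .###.: next=.  (t=0,i=15, bit14=0)
  nb .##.#: next=#  (t=0,i=12, bit13=1)
  nb .##..: next=#  (t=4,i=3, bit12=1)
  nb .#.##: next=.  (t=1,i=1, bit11=0)
  nb .#.#.: next=.  (t=2,i=11, bit10=0)
  nb .#..#: next=.  (t=2,i=0, bit9=0)
  nb .#...: next=#  (t=3,i=7, bit8=1)
  nb ..###: next=#  (t=0,i=3, bit7=1)
  nb ..##.: next=.  (t=0,i=11, bit6=0)
  nb ..#.#: next=#  (t=1,i=10, bit5=1)
  nb ..#..: next=.  (t=2,i=15, bit4=0)
  nb ...##: next=#  (t=0,i=10, bit3=1)
  nb ...#.: next=.  (t=3,i=9, bit2=0)
  nb ....#: next=.  (t=0,i=9, bit1=0)
  nb .....: next=.  (t=3,i=13, bit0=0)
  bits 11011101110010100011000110101000 = 3721015720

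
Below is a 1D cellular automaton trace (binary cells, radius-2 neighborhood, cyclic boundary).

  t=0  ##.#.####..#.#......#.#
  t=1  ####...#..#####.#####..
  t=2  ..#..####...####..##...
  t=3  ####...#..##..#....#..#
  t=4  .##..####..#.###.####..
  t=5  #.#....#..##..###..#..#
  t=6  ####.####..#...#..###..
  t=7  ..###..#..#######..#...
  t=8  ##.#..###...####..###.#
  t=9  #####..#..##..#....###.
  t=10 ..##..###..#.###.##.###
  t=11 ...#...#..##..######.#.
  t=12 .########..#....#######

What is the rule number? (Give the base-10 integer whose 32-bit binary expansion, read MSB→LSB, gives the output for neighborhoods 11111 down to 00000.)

  [31] ##### => #  t=1,i=12
  [30] ####. => #  t=0,i=7
  [29] ###.# => #  t=0,i=1
  [28] ###.. => .  t=0,i=8
  [27] ##.## => #  t=1,i=15
  [26] ##.#. => #  t=0,i=2
  [25] ##..# => .  t=0,i=9
  [24] ##... => .  t=1,i=4
  [23] #.### => .  t=0,i=5
  [22] #.##. => #  t=10,i=17
  [21] #.#.# => #  t=0,i=3
  [20] #.#.. => #  t=0,i=13
  [19] #..## => .  t=1,i=9
  [18] #..#. => #  t=0,i=10
  [17] #...# => #  t=1,i=5
  [16] #.... => .  t=0,i=15
  [15] .#### => .  t=0,i=6
  [14] .###. => #  t=0,i=0
  [13] .##.# => #  t=5,i=0
  [12] .##.. => #  t=2,i=19
  [11] .#.## => .  t=0,i=4
  [10] .#.#. => #  t=0,i=12
  [9] .#..# => #  t=1,i=8
  [8] .#... => #  t=0,i=14
  [7] ..### => .  t=1,i=0
  [6] ..##. => .  t=2,i=18
  [5] ..#.# => #  t=0,i=11
  [4] ..#.. => #  t=1,i=7
  [3] ...## => #  t=2,i=11
  [2] ...#. => #  t=0,i=19
  [1] ....# => #  t=0,i=18
  [0] ..... => #  t=0,i=16
  bits 11101100011101100111011100111111 = 3967186751

3967186751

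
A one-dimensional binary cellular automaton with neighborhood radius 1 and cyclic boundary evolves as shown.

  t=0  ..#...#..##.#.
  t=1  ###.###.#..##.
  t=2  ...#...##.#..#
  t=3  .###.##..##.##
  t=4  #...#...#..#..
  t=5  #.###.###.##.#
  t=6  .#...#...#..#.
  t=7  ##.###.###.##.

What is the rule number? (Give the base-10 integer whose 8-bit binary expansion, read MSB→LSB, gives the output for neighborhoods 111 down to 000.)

  nb ###: next=.  (t=1,i=1, bit7=0)
  nb ##.: next=.  (t=0,i=10, bit6=0)
  nb #.#: next=#  (t=0,i=11, bit5=1)
  nb #..: next=.  (t=0,i=3, bit4=0)
  nb .##: next=.  (t=0,i=9, bit3=0)
  nb .#.: next=#  (t=0,i=2, bit2=1)
  nb ..#: next=#  (t=0,i=1, bit1=1)
  nb ...: next=#  (t=0,i=0, bit0=1)
  bits 00100111 = 39

39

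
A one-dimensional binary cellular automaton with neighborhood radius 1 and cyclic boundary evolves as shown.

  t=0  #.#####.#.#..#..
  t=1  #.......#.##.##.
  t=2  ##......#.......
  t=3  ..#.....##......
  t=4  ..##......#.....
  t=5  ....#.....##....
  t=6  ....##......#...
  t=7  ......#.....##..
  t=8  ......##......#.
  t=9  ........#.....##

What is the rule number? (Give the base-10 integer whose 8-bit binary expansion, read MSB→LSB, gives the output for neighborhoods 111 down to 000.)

  ###|.  b7=0 t=0,i=3
  ##.|.  b6=0 t=0,i=6
  #.#|.  b5=0 t=0,i=1
  #..|#  b4=1 t=0,i=11
  .##|.  b3=0 t=0,i=2
  .#.|#  b2=1 t=0,i=0
  ..#|.  b1=0 t=0,i=12
  ...|.  b0=0 t=1,i=2
  bits 00010100 = 20

20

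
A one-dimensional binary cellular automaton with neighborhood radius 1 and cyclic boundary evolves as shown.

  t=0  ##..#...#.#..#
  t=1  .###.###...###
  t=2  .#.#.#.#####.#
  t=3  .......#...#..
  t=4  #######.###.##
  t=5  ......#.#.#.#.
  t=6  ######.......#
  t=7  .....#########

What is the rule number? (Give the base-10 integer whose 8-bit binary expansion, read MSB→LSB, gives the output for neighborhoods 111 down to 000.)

  ###|.  b7=0 t=0,i=0
  ##.|#  b6=1 t=0,i=1
  #.#|.  b5=0 t=0,i=9
  #..|#  b4=1 t=0,i=2
  .##|#  b3=1 t=0,i=13
  .#.|.  b2=0 t=0,i=4
  ..#|#  b1=1 t=0,i=3
  ...|#  b0=1 t=0,i=6
  bits 01011011 = 91

91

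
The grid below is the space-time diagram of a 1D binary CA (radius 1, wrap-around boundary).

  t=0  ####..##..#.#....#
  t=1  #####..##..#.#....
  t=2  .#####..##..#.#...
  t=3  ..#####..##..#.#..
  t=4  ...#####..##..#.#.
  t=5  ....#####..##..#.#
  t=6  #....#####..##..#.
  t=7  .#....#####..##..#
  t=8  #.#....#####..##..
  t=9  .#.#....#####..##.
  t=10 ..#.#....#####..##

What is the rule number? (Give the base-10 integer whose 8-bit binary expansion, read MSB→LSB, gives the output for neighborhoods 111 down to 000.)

  [7] ### => #  t=0,i=0
  [6] ##. => #  t=0,i=3
  [5] #.# => #  t=0,i=11
  [4] #.. => #  t=0,i=4
  [3] .## => .  t=0,i=6
  [2] .#. => .  t=0,i=10
  [1] ..# => .  t=0,i=5
  [0] ... => .  t=0,i=14
  bits 11110000 = 240

240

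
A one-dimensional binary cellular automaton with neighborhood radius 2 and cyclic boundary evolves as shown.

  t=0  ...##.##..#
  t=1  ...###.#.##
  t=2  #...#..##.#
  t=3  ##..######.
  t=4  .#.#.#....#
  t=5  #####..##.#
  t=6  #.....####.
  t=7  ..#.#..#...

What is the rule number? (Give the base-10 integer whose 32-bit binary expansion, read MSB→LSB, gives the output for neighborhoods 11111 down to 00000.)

154009202

  nb #####: next=.  (t=3,i=6, bit31=0)
  nb ####.: next=.  (t=3,i=8, bit30=0)
  nb ###.#: next=.  (t=1,i=5, bit29=0)
  nb ###..: next=.  (t=5,i=4, bit28=0)
  nb ##.##: next=#  (t=0,i=5, bit27=1)
  nb ##.#.: next=.  (t=1,i=6, bit26=0)
  nb ##..#: next=.  (t=0,i=8, bit25=0)
  nb ##...: next=#  (t=1,i=0, bit24=1)
  nb #.###: next=.  (t=5,i=10, bit23=0)
  nb #.##.: next=.  (t=0,i=6, bit22=0)
  nb #.#.#: next=#  (t=1,i=7, bit21=1)
  nb #.#..: next=.  (t=4,i=5, bit20=0)
  nb #..##: next=#  (t=2,i=6, bit19=1)
  nb #..#.: next=#  (t=0,i=9, bit18=1)
  nb #...#: next=.  (t=0,i=1, bit17=0)
  nb #....: next=#  (t=4,i=7, bit16=1)
  nb .####: next=#  (t=3,i=5, bit15=1)
  nb .###.: next=#  (t=1,i=4, bit14=1)
  nb .##.#: next=#  (t=0,i=4, bit13=1)
  nb .##..: next=#  (t=0,i=7, bit12=1)
  nb .#.##: next=#  (t=1,i=8, bit11=1)
  nb .#.#.: next=#  (t=4,i=0, bit10=1)
  nb .#..#: next=#  (t=2,i=5, bit9=1)
  nb .#...: next=.  (t=0,i=0, bit8=0)
  nb ..###: next=.  (t=1,i=3, bit7=0)
  nb ..##.: next=#  (t=0,i=3, bit6=1)
  nb ..#.#: next=#  (t=4,i=10, bit5=1)
  nb ..#..: next=#  (t=0,i=10, bit4=1)
  nb ...##: next=.  (t=0,i=2, bit3=0)
  nb ...#.: next=.  (t=2,i=3, bit2=0)
  nb ....#: next=#  (t=4,i=8, bit1=1)
  nb .....: next=.  (t=6,i=3, bit0=0)
  bits 00001001001011011111111001110010 = 154009202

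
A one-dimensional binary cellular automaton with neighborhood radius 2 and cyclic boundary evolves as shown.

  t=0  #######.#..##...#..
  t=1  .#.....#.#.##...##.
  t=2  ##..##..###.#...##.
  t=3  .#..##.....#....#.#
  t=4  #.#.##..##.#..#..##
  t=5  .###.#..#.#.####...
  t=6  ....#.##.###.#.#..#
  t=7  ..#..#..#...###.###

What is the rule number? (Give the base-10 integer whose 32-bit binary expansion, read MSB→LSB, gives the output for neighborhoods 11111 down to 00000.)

472161875

  ##### -> .   bit 31 = 0  t=0,i=2
  ####. -> .   bit 30 = 0  t=0,i=5
  ###.# -> .   bit 29 = 0  t=0,i=6
  ###.. -> #   bit 28 = 1  t=5,i=15
  ##.## -> #   bit 27 = 1  t=2,i=18
  ##.#. -> #   bit 26 = 1  t=0,i=7
  ##..# -> .   bit 25 = 0  t=1,i=18
  ##... -> .   bit 24 = 0  t=0,i=13
  #.### -> .   bit 23 = 0  t=5,i=12
  #.##. -> .   bit 22 = 0  t=1,i=11
  #.#.# -> #   bit 21 = 1  t=1,i=9
  #.#.. -> .   bit 20 = 0  t=0,i=8
  #..## -> .   bit 19 = 0  t=0,i=10
  #..#. -> #   bit 18 = 1  t=1,i=0
  #...# -> .   bit 17 = 0  t=0,i=14
  #.... -> .   bit 16 = 0  t=1,i=3
  .#### -> #   bit 15 = 1  t=0,i=1
  .###. -> .   bit 14 = 0  t=2,i=9
  .##.# -> .   bit 13 = 0  t=2,i=17
  .##.. -> #   bit 12 = 1  t=0,i=12
  .#.## -> #   bit 11 = 1  t=1,i=10
  .#.#. -> #   bit 10 = 1  t=1,i=8
  .#..# -> #   bit 9 = 1  t=0,i=9
  .#... -> .   bit 8 = 0  t=1,i=2
  ..### -> .   bit 7 = 0  t=0,i=0
  ..##. -> #   bit 6 = 1  t=0,i=11
  ..#.# -> .   bit 5 = 0  t=1,i=7
  ..#.. -> #   bit 4 = 1  t=0,i=16
  ...## -> .   bit 3 = 0  t=1,i=15
  ...#. -> .   bit 2 = 0  t=0,i=15
  ....# -> #   bit 1 = 1  t=1,i=5
  ..... -> #   bit 0 = 1  t=1,i=4
  bits 00011100001001001001111001010011 = 472161875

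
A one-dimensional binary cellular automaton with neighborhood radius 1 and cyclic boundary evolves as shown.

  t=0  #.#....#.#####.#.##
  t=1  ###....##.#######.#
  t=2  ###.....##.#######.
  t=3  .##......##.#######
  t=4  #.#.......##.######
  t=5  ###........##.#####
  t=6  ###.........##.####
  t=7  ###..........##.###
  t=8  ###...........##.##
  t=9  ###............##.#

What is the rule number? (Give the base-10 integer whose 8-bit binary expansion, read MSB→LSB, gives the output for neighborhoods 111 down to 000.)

  nb ###: next=#  (t=0,i=10, bit7=1)
  nb ##.: next=#  (t=0,i=0, bit6=1)
  nb #.#: next=#  (t=0,i=1, bit5=1)
  nb #..: next=.  (t=0,i=3, bit4=0)
  nb .##: next=.  (t=0,i=9, bit3=0)
  nb .#.: next=#  (t=0,i=2, bit2=1)
  nb ..#: next=.  (t=0,i=6, bit1=0)
  nb ...: next=.  (t=0,i=4, bit0=0)
  bits 11100100 = 228

228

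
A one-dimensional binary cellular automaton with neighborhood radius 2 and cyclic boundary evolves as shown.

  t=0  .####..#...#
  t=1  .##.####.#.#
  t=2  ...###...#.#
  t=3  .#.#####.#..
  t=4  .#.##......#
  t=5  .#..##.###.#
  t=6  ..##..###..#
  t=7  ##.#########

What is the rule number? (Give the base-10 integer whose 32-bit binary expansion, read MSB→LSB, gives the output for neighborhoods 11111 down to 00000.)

  [31] ##### => .  t=3,i=5
  [30] ####. => .  t=0,i=3
  [29] ###.# => .  t=1,i=7
  [28] ###.. => #  t=0,i=4
  [27] ##.## => #  t=1,i=3
  [26] ##.#. => .  t=1,i=8
  [25] ##..# => #  t=0,i=5
  [24] ##... => #  t=2,i=6
  [23] #.### => #  t=0,i=1
  [22] #.##. => .  t=1,i=1
  [21] #.#.# => #  t=1,i=9
  [20] #.#.. => .  t=2,i=11
  [19] #..## => #  t=5,i=3
  [18] #..#. => #  t=0,i=6
  [17] #...# => #  t=0,i=9
  [16] #.... => .  t=4,i=6
  [15] .#### => #  t=0,i=2
  [14] .###. => #  t=2,i=4
  [13] .##.# => .  t=1,i=2
  [12] .##.. => #  t=4,i=4
  [11] .#.## => .  t=0,i=0
  [10] .#.#. => .  t=1,i=10
  [9] .#..# => #  t=5,i=2
  [8] .#... => .  t=0,i=8
  [7] ..### => #  t=2,i=3
  [6] ..##. => .  t=5,i=4
  [5] ..#.# => #  t=0,i=11
  [4] ..#.. => #  t=0,i=7
  [3] ...## => .  t=2,i=2
  [2] ...#. => .  t=0,i=10
  [1] ....# => #  t=4,i=9
  [0] ..... => #  t=4,i=7
  bits 00011011101011101101001010110011 = 464442035

464442035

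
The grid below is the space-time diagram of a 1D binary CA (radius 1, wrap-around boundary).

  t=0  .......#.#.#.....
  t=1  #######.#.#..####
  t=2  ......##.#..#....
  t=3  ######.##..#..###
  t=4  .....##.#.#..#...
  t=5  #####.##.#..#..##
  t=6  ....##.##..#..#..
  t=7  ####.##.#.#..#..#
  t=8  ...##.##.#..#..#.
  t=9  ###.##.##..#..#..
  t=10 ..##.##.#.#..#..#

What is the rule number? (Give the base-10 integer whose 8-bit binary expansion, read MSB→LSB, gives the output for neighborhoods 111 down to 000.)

  ### -> .   bit 7 = 0  t=1,i=0
  ##. -> #   bit 6 = 1  t=1,i=6
  #.# -> #   bit 5 = 1  t=0,i=8
  #.. -> .   bit 4 = 0  t=0,i=12
  .## -> .   bit 3 = 0  t=1,i=13
  .#. -> .   bit 2 = 0  t=0,i=7
  ..# -> #   bit 1 = 1  t=0,i=6
  ... -> #   bit 0 = 1  t=0,i=0
  bits 01100011 = 99

99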